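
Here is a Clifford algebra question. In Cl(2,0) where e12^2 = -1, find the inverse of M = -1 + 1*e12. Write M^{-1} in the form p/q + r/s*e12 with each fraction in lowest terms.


M = -1 + 1*e12, where e12^2 = -1.
Since M commutes with its reverse ~M = a - b*e12, M * ~M = a^2 - b^2*e12^2 = a^2 + b^2.
So M^{-1} = ~M / (a^2 + b^2) = (a - b*e12)/(a^2 + b^2).
a^2 + b^2 = 1 + 1 = 2
Scalar part = -1/2 = -1/2
Bivector coeff = -1/2 = -1/2
M^{-1} = -1/2 - 1/2*e12


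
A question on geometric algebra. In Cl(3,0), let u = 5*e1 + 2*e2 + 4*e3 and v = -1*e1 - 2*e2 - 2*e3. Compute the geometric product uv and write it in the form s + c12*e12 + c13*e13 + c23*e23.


In Cl(3,0): e_i^2 = 1, e_ie_j = -e_je_i for i != j.
Scalar part = u . v = 5*(-1) + 2*(-2) + 4*(-2)
= -5 + (-4) + (-8) = -17
e12 coeff = 5*(-2) - 2*(-1) = -10 - (-2) = -8
e13 coeff = 5*(-2) - 4*(-1) = -10 - (-4) = -6
e23 coeff = 2*(-2) - 4*(-2) = -4 - (-8) = 4
uv = -17 - 8*e12 - 6*e13 + 4*e23


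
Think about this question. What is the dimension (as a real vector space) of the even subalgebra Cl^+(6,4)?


Even subalgebra dimension = 2^(n-1)
n = 6 + 4 = 10
2^(10 - 1) = 2^9 = 512
Verification: sum of C(10,k) for even k = 1 + 45 + 210 + 210 + 45 + 1 = 512
Result = 512


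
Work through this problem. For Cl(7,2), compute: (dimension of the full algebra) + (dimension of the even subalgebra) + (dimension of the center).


n = 7 + 2 = 9
Total dim = 2^9 = 512
Even subalgebra dim = 2^8 = 256
n is odd, so center dim = 2
Sum = 512 + 256 + 2 = 770


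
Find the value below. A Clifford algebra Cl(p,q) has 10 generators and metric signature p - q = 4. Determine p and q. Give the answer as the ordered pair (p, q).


We need p + q = 10 and p - q = 4.
Adding: 2p = 10 + 4 = 14, so p = 7.
Then q = 10 - 7 = 3.
(p, q) = (7, 3)


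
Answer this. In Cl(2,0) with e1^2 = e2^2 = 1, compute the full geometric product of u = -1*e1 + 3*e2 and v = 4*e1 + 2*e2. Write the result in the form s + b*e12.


Expand: (-1*e1 + 3*e2)(4*e1 + 2*e2)
= (-1)*4*e1e1 + (-1)*2*e1e2 + 3*4*e2e1 + 3*2*e2e2
Using e1^2 = e2^2 = 1, e2e1 = -e1e2:
Scalar part s = (-1)*4 + 3*2 = -4 + 6 = 2
Bivector part b = (-1)*2 - 3*4 = -2 - 12 = -14
uv = 2 - 14*e12


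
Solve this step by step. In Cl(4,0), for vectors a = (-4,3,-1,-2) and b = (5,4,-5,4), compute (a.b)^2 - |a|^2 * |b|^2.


a . b = (-4)*5 + 3*4 + (-1)*(-5) + (-2)*4
= -20 + 12 + 5 + (-8) = -11
|a|^2 = (-4)^2 + 3^2 + (-1)^2 + (-2)^2 = 30
|b|^2 = 5^2 + 4^2 + (-5)^2 + 4^2 = 82
(a.b)^2 = (-11)^2 = 121
|a|^2 * |b|^2 = 30 * 82 = 2460
Result = 121 - 2460 = -2339


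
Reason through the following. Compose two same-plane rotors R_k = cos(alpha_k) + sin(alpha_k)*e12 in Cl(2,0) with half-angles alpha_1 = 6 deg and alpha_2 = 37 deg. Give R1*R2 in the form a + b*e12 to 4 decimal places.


Same-plane rotors commute and their half-angles add:
R1*R2 = cos(a1 + a2) + sin(a1 + a2)*e12.
a1 + a2 = 6 + 37 = 43 deg
cos(43 deg) = 0.7314
sin(43 deg) = 0.6820
R1*R2 = 0.7314 + 0.6820*e12


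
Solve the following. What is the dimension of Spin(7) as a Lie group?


Spin(n) double-covers SO(n); both have Lie algebra so(n) of dimension n(n-1)/2.
n = 7
n(n-1) = 7 * 6 = 42
dim Spin(7) = 42/2 = 21


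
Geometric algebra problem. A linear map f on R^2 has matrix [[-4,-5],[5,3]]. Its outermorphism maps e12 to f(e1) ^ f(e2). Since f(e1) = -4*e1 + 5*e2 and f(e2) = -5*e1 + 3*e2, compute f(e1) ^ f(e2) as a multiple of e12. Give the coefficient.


The outermorphism of a linear map f sends e1^e2 to f(e1)^f(e2).
f(e1) = -4*e1 + 5*e2
f(e2) = -5*e1 + 3*e2
f(e1) ^ f(e2) = (-4*e1 + 5*e2) ^ (-5*e1 + 3*e2)
= (-4)*3*e12 + 5*(-5)*e21
= (-12 - (-25))*e12
= 13*e12
Coefficient = 13


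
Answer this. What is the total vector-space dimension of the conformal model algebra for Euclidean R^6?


The conformal model of R^6 uses Cl(7,1): the 6 Euclidean generators plus two extra orthogonal generators e+ (e+^2 = +1) and e- (e-^2 = -1), from which the null vectors e0, einf are built.
Number of generators m = 6 + 2 = 8.
dim Cl(p,q) = 2^m = 2^8 = 256


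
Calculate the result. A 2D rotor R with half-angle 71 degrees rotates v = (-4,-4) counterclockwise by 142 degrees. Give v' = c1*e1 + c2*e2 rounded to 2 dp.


Rotor R = cos(71deg) - sin(71deg)*e12
Rotation angle theta = 2 * 71 = 142 degrees
v' = R*v*~R rotates v by theta.
cos(142deg) = -0.7880, sin(142deg) = 0.6157
v'_1 = -4*cos(142deg) - (-4)*sin(142deg)
= -4*(-0.7880) - (-4)*0.6157
= 5.61
v'_2 = -4*sin(142deg) + (-4)*cos(142deg)
= -4*0.6157 + (-4)*(-0.7880)
= 0.69
v' = 5.61*e1 + 0.69*e2


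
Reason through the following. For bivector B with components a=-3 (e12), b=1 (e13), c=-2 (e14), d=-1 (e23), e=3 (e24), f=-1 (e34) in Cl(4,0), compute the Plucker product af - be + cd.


Plucker relation: af - be + cd
a*f = (-3)*(-1) = 3
b*e = 1*3 = 3
c*d = (-2)*(-1) = 2
af - be + cd = 3 - 3 + 2
= 2


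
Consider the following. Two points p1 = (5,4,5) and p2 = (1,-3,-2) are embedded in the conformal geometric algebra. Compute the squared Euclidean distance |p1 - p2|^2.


p1 - p2 = (4, 7, 7)
|p1 - p2|^2 = 4^2 + 7^2 + 7^2
= 16 + 49 + 49
= 114


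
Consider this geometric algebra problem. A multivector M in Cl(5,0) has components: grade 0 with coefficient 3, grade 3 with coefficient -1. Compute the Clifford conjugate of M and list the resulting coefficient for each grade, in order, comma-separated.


Clifford conjugate sign for grade k: (-1)^(k(k+1)/2)
Grade 0: (-1)^(0*1/2) = (-1)^0 = 1, coeff 3 -> 3
Grade 3: (-1)^(3*4/2) = (-1)^6 = 1, coeff -1 -> -1
Conjugated coefficients: 3, -1


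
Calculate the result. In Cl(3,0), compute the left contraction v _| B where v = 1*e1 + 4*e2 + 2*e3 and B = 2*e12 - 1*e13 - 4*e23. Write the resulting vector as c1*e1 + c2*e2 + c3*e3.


Left contraction v _| B = <vB>_1 (grade-1 part of the geometric product vB).
Using e1_|e12 = e2, e2_|e12 = -e1, e1_|e13 = e3, e3_|e13 = -e1, e2_|e23 = e3, e3_|e23 = -e2:
e1 coeff: -v2*b12 - v3*b13 = -(4)*(2) - (2)*(-1) = -6
e2 coeff: v1*b12 - v3*b23 = (1)*(2) - (2)*(-4) = 10
e3 coeff: v1*b13 + v2*b23 = (1)*(-1) + (4)*(-4) = -17
v _| B = -6*e1 + 10*e2 - 17*e3


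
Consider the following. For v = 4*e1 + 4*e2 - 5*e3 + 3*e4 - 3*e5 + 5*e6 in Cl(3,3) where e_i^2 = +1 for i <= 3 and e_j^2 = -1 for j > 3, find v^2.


v^2 = sum of c_i^2 * e_i^2
Positive signature terms (e_i^2 = +1): 4^2 + 4^2 + (-5)^2 = 57
Negative signature terms (e_j^2 = -1): 3^2 + (-3)^2 + 5^2 = 43
v^2 = 57 - 43 = 14


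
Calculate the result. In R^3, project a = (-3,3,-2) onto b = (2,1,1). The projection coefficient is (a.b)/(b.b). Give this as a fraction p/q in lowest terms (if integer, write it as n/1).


Projection coefficient = (a . b) / (b . b)
a . b = (-3)*2 + 3*1 + (-2)*1
= -6 + 3 + (-2) = -5
b . b = 2^2 + 1^2 + 1^2
= 4 + 1 + 1 = 6
Coefficient = -5/6
In lowest terms: -5/6


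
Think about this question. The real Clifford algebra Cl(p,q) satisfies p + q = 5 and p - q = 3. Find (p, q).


We need p + q = 5 and p - q = 3.
Adding: 2p = 5 + 3 = 8, so p = 4.
Then q = 5 - 4 = 1.
(p, q) = (4, 1)


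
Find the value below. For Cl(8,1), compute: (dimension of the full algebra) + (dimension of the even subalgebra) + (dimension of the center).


n = 8 + 1 = 9
Total dim = 2^9 = 512
Even subalgebra dim = 2^8 = 256
n is odd, so center dim = 2
Sum = 512 + 256 + 2 = 770


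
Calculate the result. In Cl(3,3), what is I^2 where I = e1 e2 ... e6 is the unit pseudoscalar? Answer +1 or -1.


The pseudoscalar I = e1...e_n (product of all n generators) of Cl(p,q) satisfies I^2 = (-1)^(q + n(n-1)/2).
p = 3, q = 3, n = p + q = 6
n(n-1)/2 = 6 * 5 / 2 = 15
Exponent = q + n(n-1)/2 = 3 + 15 = 18
I^2 = (-1)^18 = +1


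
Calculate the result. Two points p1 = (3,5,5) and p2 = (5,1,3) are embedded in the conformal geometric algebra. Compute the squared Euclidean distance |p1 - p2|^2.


p1 - p2 = (-2, 4, 2)
|p1 - p2|^2 = (-2)^2 + 4^2 + 2^2
= 4 + 16 + 4
= 24


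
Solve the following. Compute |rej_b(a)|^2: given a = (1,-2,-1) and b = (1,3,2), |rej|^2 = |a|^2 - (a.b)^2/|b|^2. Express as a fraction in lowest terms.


|a|^2 = 1^2 + (-2)^2 + (-1)^2 = 6
|b|^2 = 1^2 + 3^2 + 2^2 = 14
a . b = 1*1 + (-2)*3 + (-1)*2 = -7
(a.b)^2 = (-7)^2 = 49
|rej|^2 = 6 - 49/14
= (84 - 49)/14
= 35/14
In lowest terms: 5/2


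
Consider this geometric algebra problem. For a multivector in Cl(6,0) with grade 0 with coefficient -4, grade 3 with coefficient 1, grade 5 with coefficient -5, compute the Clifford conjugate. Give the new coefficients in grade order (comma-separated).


Clifford conjugate sign for grade k: (-1)^(k(k+1)/2)
Grade 0: (-1)^(0*1/2) = (-1)^0 = 1, coeff -4 -> -4
Grade 3: (-1)^(3*4/2) = (-1)^6 = 1, coeff 1 -> 1
Grade 5: (-1)^(5*6/2) = (-1)^15 = -1, coeff -5 -> 5
Conjugated coefficients: -4, 1, 5


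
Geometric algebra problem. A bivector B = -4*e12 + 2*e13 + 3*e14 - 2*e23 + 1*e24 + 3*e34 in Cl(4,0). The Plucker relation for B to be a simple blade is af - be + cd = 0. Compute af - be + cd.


Plucker relation: af - be + cd
a*f = (-4)*3 = -12
b*e = 2*1 = 2
c*d = 3*(-2) = -6
af - be + cd = -12 - 2 + (-6)
= -20


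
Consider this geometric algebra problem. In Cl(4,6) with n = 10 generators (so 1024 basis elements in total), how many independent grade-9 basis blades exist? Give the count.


Number of grade-k basis blades in Cl(p,q) with n = p + q is C(n, k).
n = 4 + 6 = 10
C(10, 9) = 10! / (9! * 1!)
= 3628800 / (362880 * 1)
= 10


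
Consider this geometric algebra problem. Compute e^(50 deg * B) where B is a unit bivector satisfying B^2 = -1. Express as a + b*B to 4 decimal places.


For a unit bivector B with B^2 = -1, the exponential series gives
e^(theta*B) = cos(theta) + sin(theta)*B (the GA analogue of Euler's formula).
theta = 50 degrees = 0.872665 rad
cos(50 deg) = 0.6428
sin(50 deg) = 0.7660
exp(theta*B) = 0.6428 + 0.7660*B


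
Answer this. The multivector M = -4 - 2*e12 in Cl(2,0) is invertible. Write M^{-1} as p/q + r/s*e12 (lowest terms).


M = -4 - 2*e12, where e12^2 = -1.
Since M commutes with its reverse ~M = a - b*e12, M * ~M = a^2 - b^2*e12^2 = a^2 + b^2.
So M^{-1} = ~M / (a^2 + b^2) = (a - b*e12)/(a^2 + b^2).
a^2 + b^2 = 16 + 4 = 20
Scalar part = -4/20 = -1/5
Bivector coeff = 2/20 = 1/10
M^{-1} = -1/5 + 1/10*e12


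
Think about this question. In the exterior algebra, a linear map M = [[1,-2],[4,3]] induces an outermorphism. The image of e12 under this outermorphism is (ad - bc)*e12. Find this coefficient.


The outermorphism of a linear map f sends e1^e2 to f(e1)^f(e2).
f(e1) = 1*e1 + 4*e2
f(e2) = -2*e1 + 3*e2
f(e1) ^ f(e2) = (1*e1 + 4*e2) ^ (-2*e1 + 3*e2)
= 1*3*e12 + 4*(-2)*e21
= (3 - (-8))*e12
= 11*e12
Coefficient = 11


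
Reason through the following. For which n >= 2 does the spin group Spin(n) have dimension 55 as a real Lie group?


dim Spin(n) = dim so(n) = n(n-1)/2.
Solve n(n-1)/2 = 55, i.e. n^2 - n - 110 = 0.
Discriminant = 1 + 8*55 = 441
n = (1 + sqrt(441))/2 = (1 + 21)/2 = 11


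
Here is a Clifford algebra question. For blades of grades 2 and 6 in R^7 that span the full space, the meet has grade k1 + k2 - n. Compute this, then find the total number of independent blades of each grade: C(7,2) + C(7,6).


Meet grade = grade(A) + grade(B) - n
= 2 + 6 - 7 = 1
C(7,2) = 21
C(7,6) = 7
dim_A + dim_B = 21 + 7 = 28


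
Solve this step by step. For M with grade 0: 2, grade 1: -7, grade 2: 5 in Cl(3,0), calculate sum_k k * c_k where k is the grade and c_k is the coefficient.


Grade-weighted sum = sum of grade_k * coefficient_k
0*2 = 0
1*(-7) = -7
2*5 = 10
Total = 0 + (-7) + 10 = 3


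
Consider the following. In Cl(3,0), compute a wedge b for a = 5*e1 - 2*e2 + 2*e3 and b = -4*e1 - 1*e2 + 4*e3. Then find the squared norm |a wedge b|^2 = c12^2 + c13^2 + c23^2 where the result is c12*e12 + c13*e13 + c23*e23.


a wedge b = (a1*b2 - a2*b1)*e12 + (a1*b3 - a3*b1)*e13 + (a2*b3 - a3*b2)*e23
e12 coeff: 5*(-1) - (-2)*(-4) = -5 - 8 = -13
e13 coeff: 5*4 - 2*(-4) = 20 - (-8) = 28
e23 coeff: (-2)*4 - 2*(-1) = -8 - (-2) = -6
|a wedge b|^2 = (-13)^2 + 28^2 + (-6)^2
= 169 + 784 + 36
= 989


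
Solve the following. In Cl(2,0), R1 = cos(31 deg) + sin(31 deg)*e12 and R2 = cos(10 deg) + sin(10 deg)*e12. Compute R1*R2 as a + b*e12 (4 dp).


Same-plane rotors commute and their half-angles add:
R1*R2 = cos(a1 + a2) + sin(a1 + a2)*e12.
a1 + a2 = 31 + 10 = 41 deg
cos(41 deg) = 0.7547
sin(41 deg) = 0.6561
R1*R2 = 0.7547 + 0.6561*e12


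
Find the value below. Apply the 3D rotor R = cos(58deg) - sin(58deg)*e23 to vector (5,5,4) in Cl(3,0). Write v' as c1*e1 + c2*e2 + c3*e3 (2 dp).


Rotor R = cos(58deg) - sin(58deg)*e23
Rotation angle theta = 2 * 58 = 116 degrees in the e23 plane (e2 -> e3).
The component perpendicular to the plane (e1) is invariant: v'_1 = v1 = 5.00
cos(116deg) = -0.4384, sin(116deg) = 0.8988
v'_2 = v2*cos(theta) - v3*sin(theta) = 5*(-0.4384) - 4*0.8988 = -5.79
v'_3 = v2*sin(theta) + v3*cos(theta) = 5*0.8988 + 4*(-0.4384) = 2.74
v' = 5.00*e1 - 5.79*e2 + 2.74*e3


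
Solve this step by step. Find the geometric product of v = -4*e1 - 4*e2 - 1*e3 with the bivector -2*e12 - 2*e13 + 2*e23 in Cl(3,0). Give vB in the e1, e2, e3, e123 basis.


vB has grade-1 (vector) and grade-3 (trivector) parts: vB = (v _| B) + (v ^ B).
Vector part <vB>_1:
  e1: -v2*b12 - v3*b13 = -(-4)*(-2) - (-1)*(-2) = -10
  e2: v1*b12 - v3*b23 = (-4)*(-2) - (-1)*(2) = 10
  e3: v1*b13 + v2*b23 = (-4)*(-2) + (-4)*(2) = 0
Trivector part <vB>_3:
  e123: v1*b23 - v2*b13 + v3*b12 = (-4)*(2) - (-4)*(-2) + (-1)*(-2) = -14
vB = -10*e1 + 10*e2 + 0*e3 - 14*e123


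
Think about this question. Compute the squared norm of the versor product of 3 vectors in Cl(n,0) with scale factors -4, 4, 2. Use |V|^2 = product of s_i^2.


Each vector v_i has |v_i|^2 = s_i^2
Squared scales: (-4)^2 = 16, 4^2 = 16, 2^2 = 4
|V|^2 = 16 * 16 * 4
= 1024


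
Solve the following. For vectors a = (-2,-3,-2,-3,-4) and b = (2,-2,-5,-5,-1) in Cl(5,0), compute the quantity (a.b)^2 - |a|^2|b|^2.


a . b = (-2)*2 + (-3)*(-2) + (-2)*(-5) + (-3)*(-5) + (-4)*(-1)
= -4 + 6 + 10 + 15 + 4 = 31
|a|^2 = (-2)^2 + (-3)^2 + (-2)^2 + (-3)^2 + (-4)^2 = 42
|b|^2 = 2^2 + (-2)^2 + (-5)^2 + (-5)^2 + (-1)^2 = 59
(a.b)^2 = 31^2 = 961
|a|^2 * |b|^2 = 42 * 59 = 2478
Result = 961 - 2478 = -1517


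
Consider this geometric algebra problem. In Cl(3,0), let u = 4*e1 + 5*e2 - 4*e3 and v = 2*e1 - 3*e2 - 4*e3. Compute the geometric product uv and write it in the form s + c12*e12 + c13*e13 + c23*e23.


In Cl(3,0): e_i^2 = 1, e_ie_j = -e_je_i for i != j.
Scalar part = u . v = 4*2 + 5*(-3) + (-4)*(-4)
= 8 + (-15) + 16 = 9
e12 coeff = 4*(-3) - 5*2 = -12 - 10 = -22
e13 coeff = 4*(-4) - (-4)*2 = -16 - (-8) = -8
e23 coeff = 5*(-4) - (-4)*(-3) = -20 - 12 = -32
uv = 9 - 22*e12 - 8*e13 - 32*e23


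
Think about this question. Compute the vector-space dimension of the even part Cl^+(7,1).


Even subalgebra dimension = 2^(n-1)
n = 7 + 1 = 8
2^(8 - 1) = 2^7 = 128
Verification: sum of C(8,k) for even k = 1 + 28 + 70 + 28 + 1 = 128
Result = 128


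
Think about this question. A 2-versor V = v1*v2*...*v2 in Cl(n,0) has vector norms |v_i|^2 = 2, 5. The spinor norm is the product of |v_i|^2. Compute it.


Spinor norm N(V) = |v1|^2 * |v2|^2 * ... * |v2|^2
= 2 * 5
Running product: 2, 10
N(V) = 10


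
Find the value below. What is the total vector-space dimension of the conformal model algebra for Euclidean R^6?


The conformal model of R^6 uses Cl(7,1): the 6 Euclidean generators plus two extra orthogonal generators e+ (e+^2 = +1) and e- (e-^2 = -1), from which the null vectors e0, einf are built.
Number of generators m = 6 + 2 = 8.
dim Cl(p,q) = 2^m = 2^8 = 256


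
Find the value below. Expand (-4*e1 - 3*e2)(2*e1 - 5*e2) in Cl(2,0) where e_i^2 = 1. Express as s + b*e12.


Expand: (-4*e1 - 3*e2)(2*e1 - 5*e2)
= (-4)*2*e1e1 + (-4)*(-5)*e1e2 + (-3)*2*e2e1 + (-3)*(-5)*e2e2
Using e1^2 = e2^2 = 1, e2e1 = -e1e2:
Scalar part s = (-4)*2 + (-3)*(-5) = -8 + 15 = 7
Bivector part b = (-4)*(-5) - (-3)*2 = 20 - (-6) = 26
uv = 7 + 26*e12


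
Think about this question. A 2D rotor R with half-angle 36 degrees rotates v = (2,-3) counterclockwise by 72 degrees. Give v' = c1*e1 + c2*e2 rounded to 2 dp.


Rotor R = cos(36deg) - sin(36deg)*e12
Rotation angle theta = 2 * 36 = 72 degrees
v' = R*v*~R rotates v by theta.
cos(72deg) = 0.3090, sin(72deg) = 0.9511
v'_1 = 2*cos(72deg) - (-3)*sin(72deg)
= 2*0.3090 - (-3)*0.9511
= 3.47
v'_2 = 2*sin(72deg) + (-3)*cos(72deg)
= 2*0.9511 + (-3)*0.3090
= 0.98
v' = 3.47*e1 + 0.98*e2


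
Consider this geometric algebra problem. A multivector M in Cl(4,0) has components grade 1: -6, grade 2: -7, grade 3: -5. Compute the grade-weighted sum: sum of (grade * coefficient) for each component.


Grade-weighted sum = sum of grade_k * coefficient_k
1*(-6) = -6
2*(-7) = -14
3*(-5) = -15
Total = -6 + (-14) + (-15) = -35


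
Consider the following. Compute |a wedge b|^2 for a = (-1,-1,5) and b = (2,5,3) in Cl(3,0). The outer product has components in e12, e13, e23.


a wedge b = (a1*b2 - a2*b1)*e12 + (a1*b3 - a3*b1)*e13 + (a2*b3 - a3*b2)*e23
e12 coeff: (-1)*5 - (-1)*2 = -5 - (-2) = -3
e13 coeff: (-1)*3 - 5*2 = -3 - 10 = -13
e23 coeff: (-1)*3 - 5*5 = -3 - 25 = -28
|a wedge b|^2 = (-3)^2 + (-13)^2 + (-28)^2
= 9 + 169 + 784
= 962


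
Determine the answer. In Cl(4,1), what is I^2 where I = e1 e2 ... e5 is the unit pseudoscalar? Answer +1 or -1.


The pseudoscalar I = e1...e_n (product of all n generators) of Cl(p,q) satisfies I^2 = (-1)^(q + n(n-1)/2).
p = 4, q = 1, n = p + q = 5
n(n-1)/2 = 5 * 4 / 2 = 10
Exponent = q + n(n-1)/2 = 1 + 10 = 11
I^2 = (-1)^11 = -1


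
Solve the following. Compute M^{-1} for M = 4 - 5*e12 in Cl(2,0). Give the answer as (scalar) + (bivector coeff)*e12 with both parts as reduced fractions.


M = 4 - 5*e12, where e12^2 = -1.
Since M commutes with its reverse ~M = a - b*e12, M * ~M = a^2 - b^2*e12^2 = a^2 + b^2.
So M^{-1} = ~M / (a^2 + b^2) = (a - b*e12)/(a^2 + b^2).
a^2 + b^2 = 16 + 25 = 41
Scalar part = 4/41 = 4/41
Bivector coeff = 5/41 = 5/41
M^{-1} = 4/41 + 5/41*e12


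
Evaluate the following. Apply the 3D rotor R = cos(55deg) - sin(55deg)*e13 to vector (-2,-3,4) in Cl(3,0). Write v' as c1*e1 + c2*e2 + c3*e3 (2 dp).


Rotor R = cos(55deg) - sin(55deg)*e13
Rotation angle theta = 2 * 55 = 110 degrees in the e13 plane (e1 -> e3).
The component perpendicular to the plane (e2) is invariant: v'_2 = v2 = -3.00
cos(110deg) = -0.3420, sin(110deg) = 0.9397
v'_1 = v1*cos(theta) - v3*sin(theta) = -2*(-0.3420) - 4*0.9397 = -3.07
v'_3 = v1*sin(theta) + v3*cos(theta) = -2*0.9397 + 4*(-0.3420) = -3.25
v' = -3.07*e1 - 3.00*e2 - 3.25*e3


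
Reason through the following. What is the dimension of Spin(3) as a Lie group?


Spin(n) double-covers SO(n); both have Lie algebra so(n) of dimension n(n-1)/2.
n = 3
n(n-1) = 3 * 2 = 6
dim Spin(3) = 6/2 = 3


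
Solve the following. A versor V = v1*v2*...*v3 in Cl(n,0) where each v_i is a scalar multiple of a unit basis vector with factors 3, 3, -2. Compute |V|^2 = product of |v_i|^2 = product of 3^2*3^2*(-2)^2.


Each vector v_i has |v_i|^2 = s_i^2
Squared scales: 3^2 = 9, 3^2 = 9, (-2)^2 = 4
|V|^2 = 9 * 9 * 4
= 324


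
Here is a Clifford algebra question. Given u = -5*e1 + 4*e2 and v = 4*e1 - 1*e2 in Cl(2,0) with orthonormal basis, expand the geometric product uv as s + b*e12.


Expand: (-5*e1 + 4*e2)(4*e1 - 1*e2)
= (-5)*4*e1e1 + (-5)*(-1)*e1e2 + 4*4*e2e1 + 4*(-1)*e2e2
Using e1^2 = e2^2 = 1, e2e1 = -e1e2:
Scalar part s = (-5)*4 + 4*(-1) = -20 + (-4) = -24
Bivector part b = (-5)*(-1) - 4*4 = 5 - 16 = -11
uv = -24 - 11*e12


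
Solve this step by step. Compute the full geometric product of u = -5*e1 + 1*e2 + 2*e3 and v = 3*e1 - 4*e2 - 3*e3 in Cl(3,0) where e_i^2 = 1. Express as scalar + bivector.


In Cl(3,0): e_i^2 = 1, e_ie_j = -e_je_i for i != j.
Scalar part = u . v = (-5)*3 + 1*(-4) + 2*(-3)
= -15 + (-4) + (-6) = -25
e12 coeff = (-5)*(-4) - 1*3 = 20 - 3 = 17
e13 coeff = (-5)*(-3) - 2*3 = 15 - 6 = 9
e23 coeff = 1*(-3) - 2*(-4) = -3 - (-8) = 5
uv = -25 + 17*e12 + 9*e13 + 5*e23


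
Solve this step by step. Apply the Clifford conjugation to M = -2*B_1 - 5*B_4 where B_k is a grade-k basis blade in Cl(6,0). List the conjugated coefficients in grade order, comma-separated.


Clifford conjugate sign for grade k: (-1)^(k(k+1)/2)
Grade 1: (-1)^(1*2/2) = (-1)^1 = -1, coeff -2 -> 2
Grade 4: (-1)^(4*5/2) = (-1)^10 = 1, coeff -5 -> -5
Conjugated coefficients: 2, -5


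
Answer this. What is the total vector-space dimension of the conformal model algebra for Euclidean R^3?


The conformal model of R^3 uses Cl(4,1): the 3 Euclidean generators plus two extra orthogonal generators e+ (e+^2 = +1) and e- (e-^2 = -1), from which the null vectors e0, einf are built.
Number of generators m = 3 + 2 = 5.
dim Cl(p,q) = 2^m = 2^5 = 32


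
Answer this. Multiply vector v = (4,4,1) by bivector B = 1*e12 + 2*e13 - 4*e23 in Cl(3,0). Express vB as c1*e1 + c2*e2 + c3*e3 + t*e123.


vB has grade-1 (vector) and grade-3 (trivector) parts: vB = (v _| B) + (v ^ B).
Vector part <vB>_1:
  e1: -v2*b12 - v3*b13 = -(4)*(1) - (1)*(2) = -6
  e2: v1*b12 - v3*b23 = (4)*(1) - (1)*(-4) = 8
  e3: v1*b13 + v2*b23 = (4)*(2) + (4)*(-4) = -8
Trivector part <vB>_3:
  e123: v1*b23 - v2*b13 + v3*b12 = (4)*(-4) - (4)*(2) + (1)*(1) = -23
vB = -6*e1 + 8*e2 - 8*e3 - 23*e123


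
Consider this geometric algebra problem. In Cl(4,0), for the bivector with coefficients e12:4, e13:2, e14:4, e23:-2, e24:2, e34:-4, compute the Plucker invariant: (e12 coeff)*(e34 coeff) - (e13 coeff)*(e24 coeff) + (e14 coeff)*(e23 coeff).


Plucker relation: af - be + cd
a*f = 4*(-4) = -16
b*e = 2*2 = 4
c*d = 4*(-2) = -8
af - be + cd = -16 - 4 + (-8)
= -28


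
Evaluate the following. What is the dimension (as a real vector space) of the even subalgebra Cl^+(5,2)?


Even subalgebra dimension = 2^(n-1)
n = 5 + 2 = 7
2^(7 - 1) = 2^6 = 64
Verification: sum of C(7,k) for even k = 1 + 21 + 35 + 7 = 64
Result = 64


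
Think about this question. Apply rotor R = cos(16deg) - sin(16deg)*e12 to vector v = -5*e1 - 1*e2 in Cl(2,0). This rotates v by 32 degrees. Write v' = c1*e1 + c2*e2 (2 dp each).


Rotor R = cos(16deg) - sin(16deg)*e12
Rotation angle theta = 2 * 16 = 32 degrees
v' = R*v*~R rotates v by theta.
cos(32deg) = 0.8480, sin(32deg) = 0.5299
v'_1 = -5*cos(32deg) - (-1)*sin(32deg)
= -5*0.8480 - (-1)*0.5299
= -3.71
v'_2 = -5*sin(32deg) + (-1)*cos(32deg)
= -5*0.5299 + (-1)*0.8480
= -3.50
v' = -3.71*e1 - 3.50*e2


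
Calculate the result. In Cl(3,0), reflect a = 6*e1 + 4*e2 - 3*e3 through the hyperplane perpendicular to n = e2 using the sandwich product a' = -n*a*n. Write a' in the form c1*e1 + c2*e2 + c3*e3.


Reflection formula: a' = -n*a*n, with n = e2 (unit vector, n^2 = 1).
For reflection through hyperplane perp to e2:
The component along e2 flips sign, others stay.
a = (6, 4, -3)
a' = (6, -4, -3)
a' = 6*e1 - 4*e2 - 3*e3


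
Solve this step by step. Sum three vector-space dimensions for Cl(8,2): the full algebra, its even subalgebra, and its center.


n = 8 + 2 = 10
Total dim = 2^10 = 1024
Even subalgebra dim = 2^9 = 512
n is even, so center dim = 1
Sum = 1024 + 512 + 1 = 1537


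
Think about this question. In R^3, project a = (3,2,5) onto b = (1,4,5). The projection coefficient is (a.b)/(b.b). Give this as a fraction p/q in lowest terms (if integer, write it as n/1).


Projection coefficient = (a . b) / (b . b)
a . b = 3*1 + 2*4 + 5*5
= 3 + 8 + 25 = 36
b . b = 1^2 + 4^2 + 5^2
= 1 + 16 + 25 = 42
Coefficient = 36/42
In lowest terms: 6/7


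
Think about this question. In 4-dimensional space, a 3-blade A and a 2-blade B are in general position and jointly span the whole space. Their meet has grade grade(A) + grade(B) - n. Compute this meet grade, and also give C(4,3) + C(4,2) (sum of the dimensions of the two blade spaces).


Meet grade = grade(A) + grade(B) - n
= 3 + 2 - 4 = 1
C(4,3) = 4
C(4,2) = 6
dim_A + dim_B = 4 + 6 = 10


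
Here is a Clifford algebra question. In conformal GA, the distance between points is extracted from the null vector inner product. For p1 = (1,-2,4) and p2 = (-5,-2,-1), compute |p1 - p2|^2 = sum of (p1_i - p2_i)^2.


p1 - p2 = (6, 0, 5)
|p1 - p2|^2 = 6^2 + 0^2 + 5^2
= 36 + 0 + 25
= 61


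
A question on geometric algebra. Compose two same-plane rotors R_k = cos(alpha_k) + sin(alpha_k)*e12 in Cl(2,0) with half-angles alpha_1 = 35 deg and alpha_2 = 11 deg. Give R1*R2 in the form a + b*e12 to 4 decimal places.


Same-plane rotors commute and their half-angles add:
R1*R2 = cos(a1 + a2) + sin(a1 + a2)*e12.
a1 + a2 = 35 + 11 = 46 deg
cos(46 deg) = 0.6947
sin(46 deg) = 0.7193
R1*R2 = 0.6947 + 0.7193*e12


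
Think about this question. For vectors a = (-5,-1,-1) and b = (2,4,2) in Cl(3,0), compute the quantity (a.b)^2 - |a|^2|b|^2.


a . b = (-5)*2 + (-1)*4 + (-1)*2
= -10 + (-4) + (-2) = -16
|a|^2 = (-5)^2 + (-1)^2 + (-1)^2 = 27
|b|^2 = 2^2 + 4^2 + 2^2 = 24
(a.b)^2 = (-16)^2 = 256
|a|^2 * |b|^2 = 27 * 24 = 648
Result = 256 - 648 = -392


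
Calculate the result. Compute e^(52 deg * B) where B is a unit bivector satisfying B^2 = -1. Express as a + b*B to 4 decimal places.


For a unit bivector B with B^2 = -1, the exponential series gives
e^(theta*B) = cos(theta) + sin(theta)*B (the GA analogue of Euler's formula).
theta = 52 degrees = 0.907571 rad
cos(52 deg) = 0.6157
sin(52 deg) = 0.7880
exp(theta*B) = 0.6157 + 0.7880*B


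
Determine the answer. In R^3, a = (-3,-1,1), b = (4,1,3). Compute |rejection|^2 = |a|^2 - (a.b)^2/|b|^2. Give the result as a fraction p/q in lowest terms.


|a|^2 = (-3)^2 + (-1)^2 + 1^2 = 11
|b|^2 = 4^2 + 1^2 + 3^2 = 26
a . b = (-3)*4 + (-1)*1 + 1*3 = -10
(a.b)^2 = (-10)^2 = 100
|rej|^2 = 11 - 100/26
= (286 - 100)/26
= 186/26
In lowest terms: 93/13


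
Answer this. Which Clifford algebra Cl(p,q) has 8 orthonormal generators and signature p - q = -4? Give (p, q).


We need p + q = 8 and p - q = -4.
Adding: 2p = 8 + (-4) = 4, so p = 2.
Then q = 8 - 2 = 6.
(p, q) = (2, 6)


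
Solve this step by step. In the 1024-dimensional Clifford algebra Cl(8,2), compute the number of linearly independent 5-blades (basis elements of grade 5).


Number of grade-k basis blades in Cl(p,q) with n = p + q is C(n, k).
n = 8 + 2 = 10
C(10, 5) = 10! / (5! * 5!)
= 3628800 / (120 * 120)
= 252


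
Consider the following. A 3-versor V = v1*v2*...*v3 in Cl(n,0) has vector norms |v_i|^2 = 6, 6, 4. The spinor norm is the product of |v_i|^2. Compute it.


Spinor norm N(V) = |v1|^2 * |v2|^2 * ... * |v3|^2
= 6 * 6 * 4
Running product: 6, 36, 144
N(V) = 144


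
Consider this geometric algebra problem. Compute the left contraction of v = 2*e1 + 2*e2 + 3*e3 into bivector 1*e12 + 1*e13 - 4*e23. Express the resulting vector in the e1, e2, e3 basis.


Left contraction v _| B = <vB>_1 (grade-1 part of the geometric product vB).
Using e1_|e12 = e2, e2_|e12 = -e1, e1_|e13 = e3, e3_|e13 = -e1, e2_|e23 = e3, e3_|e23 = -e2:
e1 coeff: -v2*b12 - v3*b13 = -(2)*(1) - (3)*(1) = -5
e2 coeff: v1*b12 - v3*b23 = (2)*(1) - (3)*(-4) = 14
e3 coeff: v1*b13 + v2*b23 = (2)*(1) + (2)*(-4) = -6
v _| B = -5*e1 + 14*e2 - 6*e3


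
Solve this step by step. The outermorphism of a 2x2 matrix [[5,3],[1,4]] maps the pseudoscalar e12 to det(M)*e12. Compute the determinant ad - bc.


The outermorphism of a linear map f sends e1^e2 to f(e1)^f(e2).
f(e1) = 5*e1 + 1*e2
f(e2) = 3*e1 + 4*e2
f(e1) ^ f(e2) = (5*e1 + 1*e2) ^ (3*e1 + 4*e2)
= 5*4*e12 + 1*3*e21
= (20 - 3)*e12
= 17*e12
Coefficient = 17


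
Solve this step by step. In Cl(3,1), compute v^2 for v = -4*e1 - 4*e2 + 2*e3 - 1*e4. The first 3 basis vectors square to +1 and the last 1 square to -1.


v^2 = sum of c_i^2 * e_i^2
Positive signature terms (e_i^2 = +1): (-4)^2 + (-4)^2 + 2^2 = 36
Negative signature terms (e_j^2 = -1): (-1)^2 = 1
v^2 = 36 - 1 = 35


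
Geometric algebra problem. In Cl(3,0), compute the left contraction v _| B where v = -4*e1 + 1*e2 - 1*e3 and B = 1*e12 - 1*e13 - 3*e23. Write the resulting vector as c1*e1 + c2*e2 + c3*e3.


Left contraction v _| B = <vB>_1 (grade-1 part of the geometric product vB).
Using e1_|e12 = e2, e2_|e12 = -e1, e1_|e13 = e3, e3_|e13 = -e1, e2_|e23 = e3, e3_|e23 = -e2:
e1 coeff: -v2*b12 - v3*b13 = -(1)*(1) - (-1)*(-1) = -2
e2 coeff: v1*b12 - v3*b23 = (-4)*(1) - (-1)*(-3) = -7
e3 coeff: v1*b13 + v2*b23 = (-4)*(-1) + (1)*(-3) = 1
v _| B = -2*e1 - 7*e2 + 1*e3


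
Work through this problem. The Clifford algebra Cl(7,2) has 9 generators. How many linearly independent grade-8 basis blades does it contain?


Number of grade-k basis blades in Cl(p,q) with n = p + q is C(n, k).
n = 7 + 2 = 9
C(9, 8) = 9! / (8! * 1!)
= 362880 / (40320 * 1)
= 9


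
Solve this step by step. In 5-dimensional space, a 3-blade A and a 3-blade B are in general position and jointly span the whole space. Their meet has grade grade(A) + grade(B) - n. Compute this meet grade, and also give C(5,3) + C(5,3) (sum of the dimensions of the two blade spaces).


Meet grade = grade(A) + grade(B) - n
= 3 + 3 - 5 = 1
C(5,3) = 10
C(5,3) = 10
dim_A + dim_B = 10 + 10 = 20


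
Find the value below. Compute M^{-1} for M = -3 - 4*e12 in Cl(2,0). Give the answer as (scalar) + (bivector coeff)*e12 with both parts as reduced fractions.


M = -3 - 4*e12, where e12^2 = -1.
Since M commutes with its reverse ~M = a - b*e12, M * ~M = a^2 - b^2*e12^2 = a^2 + b^2.
So M^{-1} = ~M / (a^2 + b^2) = (a - b*e12)/(a^2 + b^2).
a^2 + b^2 = 9 + 16 = 25
Scalar part = -3/25 = -3/25
Bivector coeff = 4/25 = 4/25
M^{-1} = -3/25 + 4/25*e12


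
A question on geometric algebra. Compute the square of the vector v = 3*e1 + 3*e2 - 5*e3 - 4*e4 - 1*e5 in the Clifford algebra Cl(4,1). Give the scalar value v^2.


v^2 = sum of c_i^2 * e_i^2
Positive signature terms (e_i^2 = +1): 3^2 + 3^2 + (-5)^2 + (-4)^2 = 59
Negative signature terms (e_j^2 = -1): (-1)^2 = 1
v^2 = 59 - 1 = 58


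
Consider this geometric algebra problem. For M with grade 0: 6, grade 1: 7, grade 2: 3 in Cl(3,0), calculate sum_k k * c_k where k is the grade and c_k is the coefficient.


Grade-weighted sum = sum of grade_k * coefficient_k
0*6 = 0
1*7 = 7
2*3 = 6
Total = 0 + 7 + 6 = 13


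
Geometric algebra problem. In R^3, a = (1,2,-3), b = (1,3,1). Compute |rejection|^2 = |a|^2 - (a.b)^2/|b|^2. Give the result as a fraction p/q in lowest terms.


|a|^2 = 1^2 + 2^2 + (-3)^2 = 14
|b|^2 = 1^2 + 3^2 + 1^2 = 11
a . b = 1*1 + 2*3 + (-3)*1 = 4
(a.b)^2 = 4^2 = 16
|rej|^2 = 14 - 16/11
= (154 - 16)/11
= 138/11
In lowest terms: 138/11


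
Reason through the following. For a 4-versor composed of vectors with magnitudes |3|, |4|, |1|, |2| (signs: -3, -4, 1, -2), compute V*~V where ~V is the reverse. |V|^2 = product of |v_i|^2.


Each vector v_i has |v_i|^2 = s_i^2
Squared scales: (-3)^2 = 9, (-4)^2 = 16, 1^2 = 1, (-2)^2 = 4
|V|^2 = 9 * 16 * 1 * 4
= 576


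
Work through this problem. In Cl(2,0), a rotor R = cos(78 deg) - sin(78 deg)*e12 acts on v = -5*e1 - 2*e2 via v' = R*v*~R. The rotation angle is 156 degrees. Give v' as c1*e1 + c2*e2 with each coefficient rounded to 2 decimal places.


Rotor R = cos(78deg) - sin(78deg)*e12
Rotation angle theta = 2 * 78 = 156 degrees
v' = R*v*~R rotates v by theta.
cos(156deg) = -0.9135, sin(156deg) = 0.4067
v'_1 = -5*cos(156deg) - (-2)*sin(156deg)
= -5*(-0.9135) - (-2)*0.4067
= 5.38
v'_2 = -5*sin(156deg) + (-2)*cos(156deg)
= -5*0.4067 + (-2)*(-0.9135)
= -0.21
v' = 5.38*e1 - 0.21*e2


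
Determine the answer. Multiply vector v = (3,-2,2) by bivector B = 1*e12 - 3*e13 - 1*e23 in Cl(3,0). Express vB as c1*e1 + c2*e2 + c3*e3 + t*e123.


vB has grade-1 (vector) and grade-3 (trivector) parts: vB = (v _| B) + (v ^ B).
Vector part <vB>_1:
  e1: -v2*b12 - v3*b13 = -(-2)*(1) - (2)*(-3) = 8
  e2: v1*b12 - v3*b23 = (3)*(1) - (2)*(-1) = 5
  e3: v1*b13 + v2*b23 = (3)*(-3) + (-2)*(-1) = -7
Trivector part <vB>_3:
  e123: v1*b23 - v2*b13 + v3*b12 = (3)*(-1) - (-2)*(-3) + (2)*(1) = -7
vB = 8*e1 + 5*e2 - 7*e3 - 7*e123


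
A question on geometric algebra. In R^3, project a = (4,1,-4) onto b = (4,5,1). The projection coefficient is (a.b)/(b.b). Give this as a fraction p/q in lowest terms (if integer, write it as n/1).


Projection coefficient = (a . b) / (b . b)
a . b = 4*4 + 1*5 + (-4)*1
= 16 + 5 + (-4) = 17
b . b = 4^2 + 5^2 + 1^2
= 16 + 25 + 1 = 42
Coefficient = 17/42
In lowest terms: 17/42


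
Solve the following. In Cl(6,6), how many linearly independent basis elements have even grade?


Even subalgebra dimension = 2^(n-1)
n = 6 + 6 = 12
2^(12 - 1) = 2^11 = 2048
Verification: sum of C(12,k) for even k = 1 + 66 + 495 + 924 + 495 + 66 + 1 = 2048
Result = 2048


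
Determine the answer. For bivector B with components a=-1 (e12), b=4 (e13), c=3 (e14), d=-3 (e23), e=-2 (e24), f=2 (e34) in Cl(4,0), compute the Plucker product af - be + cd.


Plucker relation: af - be + cd
a*f = (-1)*2 = -2
b*e = 4*(-2) = -8
c*d = 3*(-3) = -9
af - be + cd = -2 - (-8) + (-9)
= -3


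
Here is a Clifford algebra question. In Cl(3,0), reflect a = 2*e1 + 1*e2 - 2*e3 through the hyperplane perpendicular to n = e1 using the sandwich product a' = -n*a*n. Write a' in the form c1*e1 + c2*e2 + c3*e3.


Reflection formula: a' = -n*a*n, with n = e1 (unit vector, n^2 = 1).
For reflection through hyperplane perp to e1:
The component along e1 flips sign, others stay.
a = (2, 1, -2)
a' = (-2, 1, -2)
a' = -2*e1 + 1*e2 - 2*e3


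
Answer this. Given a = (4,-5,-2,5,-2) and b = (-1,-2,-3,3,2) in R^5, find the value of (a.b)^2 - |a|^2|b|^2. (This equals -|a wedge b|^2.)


a . b = 4*(-1) + (-5)*(-2) + (-2)*(-3) + 5*3 + (-2)*2
= -4 + 10 + 6 + 15 + (-4) = 23
|a|^2 = 4^2 + (-5)^2 + (-2)^2 + 5^2 + (-2)^2 = 74
|b|^2 = (-1)^2 + (-2)^2 + (-3)^2 + 3^2 + 2^2 = 27
(a.b)^2 = 23^2 = 529
|a|^2 * |b|^2 = 74 * 27 = 1998
Result = 529 - 1998 = -1469


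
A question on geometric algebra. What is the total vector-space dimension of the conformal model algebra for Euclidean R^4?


The conformal model of R^4 uses Cl(5,1): the 4 Euclidean generators plus two extra orthogonal generators e+ (e+^2 = +1) and e- (e-^2 = -1), from which the null vectors e0, einf are built.
Number of generators m = 4 + 2 = 6.
dim Cl(p,q) = 2^m = 2^6 = 64


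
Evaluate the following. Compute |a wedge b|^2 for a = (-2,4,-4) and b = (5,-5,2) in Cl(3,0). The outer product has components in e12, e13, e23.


a wedge b = (a1*b2 - a2*b1)*e12 + (a1*b3 - a3*b1)*e13 + (a2*b3 - a3*b2)*e23
e12 coeff: (-2)*(-5) - 4*5 = 10 - 20 = -10
e13 coeff: (-2)*2 - (-4)*5 = -4 - (-20) = 16
e23 coeff: 4*2 - (-4)*(-5) = 8 - 20 = -12
|a wedge b|^2 = (-10)^2 + 16^2 + (-12)^2
= 100 + 256 + 144
= 500


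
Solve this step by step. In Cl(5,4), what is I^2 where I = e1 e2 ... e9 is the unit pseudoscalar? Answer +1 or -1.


The pseudoscalar I = e1...e_n (product of all n generators) of Cl(p,q) satisfies I^2 = (-1)^(q + n(n-1)/2).
p = 5, q = 4, n = p + q = 9
n(n-1)/2 = 9 * 8 / 2 = 36
Exponent = q + n(n-1)/2 = 4 + 36 = 40
I^2 = (-1)^40 = +1


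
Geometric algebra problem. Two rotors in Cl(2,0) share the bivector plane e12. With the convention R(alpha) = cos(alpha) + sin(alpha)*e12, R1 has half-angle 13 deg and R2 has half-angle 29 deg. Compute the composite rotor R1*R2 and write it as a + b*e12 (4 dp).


Same-plane rotors commute and their half-angles add:
R1*R2 = cos(a1 + a2) + sin(a1 + a2)*e12.
a1 + a2 = 13 + 29 = 42 deg
cos(42 deg) = 0.7431
sin(42 deg) = 0.6691
R1*R2 = 0.7431 + 0.6691*e12


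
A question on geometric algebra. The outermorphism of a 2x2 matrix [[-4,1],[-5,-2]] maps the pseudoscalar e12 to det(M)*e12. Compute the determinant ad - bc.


The outermorphism of a linear map f sends e1^e2 to f(e1)^f(e2).
f(e1) = -4*e1 - 5*e2
f(e2) = 1*e1 - 2*e2
f(e1) ^ f(e2) = (-4*e1 - 5*e2) ^ (1*e1 - 2*e2)
= (-4)*(-2)*e12 + (-5)*1*e21
= (8 - (-5))*e12
= 13*e12
Coefficient = 13


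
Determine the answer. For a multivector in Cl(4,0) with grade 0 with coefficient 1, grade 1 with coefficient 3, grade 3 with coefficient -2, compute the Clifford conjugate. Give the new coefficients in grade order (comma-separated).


Clifford conjugate sign for grade k: (-1)^(k(k+1)/2)
Grade 0: (-1)^(0*1/2) = (-1)^0 = 1, coeff 1 -> 1
Grade 1: (-1)^(1*2/2) = (-1)^1 = -1, coeff 3 -> -3
Grade 3: (-1)^(3*4/2) = (-1)^6 = 1, coeff -2 -> -2
Conjugated coefficients: 1, -3, -2


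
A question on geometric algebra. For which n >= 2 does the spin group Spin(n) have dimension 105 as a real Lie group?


dim Spin(n) = dim so(n) = n(n-1)/2.
Solve n(n-1)/2 = 105, i.e. n^2 - n - 210 = 0.
Discriminant = 1 + 8*105 = 841
n = (1 + sqrt(841))/2 = (1 + 29)/2 = 15


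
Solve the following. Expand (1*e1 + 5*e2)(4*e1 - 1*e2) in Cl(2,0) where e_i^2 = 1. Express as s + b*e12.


Expand: (1*e1 + 5*e2)(4*e1 - 1*e2)
= 1*4*e1e1 + 1*(-1)*e1e2 + 5*4*e2e1 + 5*(-1)*e2e2
Using e1^2 = e2^2 = 1, e2e1 = -e1e2:
Scalar part s = 1*4 + 5*(-1) = 4 + (-5) = -1
Bivector part b = 1*(-1) - 5*4 = -1 - 20 = -21
uv = -1 - 21*e12


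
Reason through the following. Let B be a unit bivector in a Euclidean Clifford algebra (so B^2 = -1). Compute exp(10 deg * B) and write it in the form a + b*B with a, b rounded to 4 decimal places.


For a unit bivector B with B^2 = -1, the exponential series gives
e^(theta*B) = cos(theta) + sin(theta)*B (the GA analogue of Euler's formula).
theta = 10 degrees = 0.174533 rad
cos(10 deg) = 0.9848
sin(10 deg) = 0.1736
exp(theta*B) = 0.9848 + 0.1736*B


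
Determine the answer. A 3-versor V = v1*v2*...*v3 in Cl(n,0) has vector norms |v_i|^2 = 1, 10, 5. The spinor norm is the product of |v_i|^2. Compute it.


Spinor norm N(V) = |v1|^2 * |v2|^2 * ... * |v3|^2
= 1 * 10 * 5
Running product: 1, 10, 50
N(V) = 50


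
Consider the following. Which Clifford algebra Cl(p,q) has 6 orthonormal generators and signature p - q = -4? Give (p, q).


We need p + q = 6 and p - q = -4.
Adding: 2p = 6 + (-4) = 2, so p = 1.
Then q = 6 - 1 = 5.
(p, q) = (1, 5)


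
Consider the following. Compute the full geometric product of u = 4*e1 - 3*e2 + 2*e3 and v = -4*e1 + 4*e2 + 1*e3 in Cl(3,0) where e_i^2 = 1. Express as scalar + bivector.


In Cl(3,0): e_i^2 = 1, e_ie_j = -e_je_i for i != j.
Scalar part = u . v = 4*(-4) + (-3)*4 + 2*1
= -16 + (-12) + 2 = -26
e12 coeff = 4*4 - (-3)*(-4) = 16 - 12 = 4
e13 coeff = 4*1 - 2*(-4) = 4 - (-8) = 12
e23 coeff = (-3)*1 - 2*4 = -3 - 8 = -11
uv = -26 + 4*e12 + 12*e13 - 11*e23


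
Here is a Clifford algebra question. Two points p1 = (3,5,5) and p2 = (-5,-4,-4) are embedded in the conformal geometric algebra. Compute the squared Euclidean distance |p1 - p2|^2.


p1 - p2 = (8, 9, 9)
|p1 - p2|^2 = 8^2 + 9^2 + 9^2
= 64 + 81 + 81
= 226


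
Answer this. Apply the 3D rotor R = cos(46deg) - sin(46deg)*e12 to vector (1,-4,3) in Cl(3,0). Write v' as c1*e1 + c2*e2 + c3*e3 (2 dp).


Rotor R = cos(46deg) - sin(46deg)*e12
Rotation angle theta = 2 * 46 = 92 degrees in the e12 plane (e1 -> e2).
The component perpendicular to the plane (e3) is invariant: v'_3 = v3 = 3.00
cos(92deg) = -0.0349, sin(92deg) = 0.9994
v'_1 = v1*cos(theta) - v2*sin(theta) = 1*(-0.0349) - (-4)*0.9994 = 3.96
v'_2 = v1*sin(theta) + v2*cos(theta) = 1*0.9994 + (-4)*(-0.0349) = 1.14
v' = 3.96*e1 + 1.14*e2 + 3.00*e3


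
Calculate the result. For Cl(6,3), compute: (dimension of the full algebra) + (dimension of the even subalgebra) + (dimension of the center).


n = 6 + 3 = 9
Total dim = 2^9 = 512
Even subalgebra dim = 2^8 = 256
n is odd, so center dim = 2
Sum = 512 + 256 + 2 = 770


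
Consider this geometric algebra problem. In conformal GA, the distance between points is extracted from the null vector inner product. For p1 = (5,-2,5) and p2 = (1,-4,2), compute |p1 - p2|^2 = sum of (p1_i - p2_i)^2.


p1 - p2 = (4, 2, 3)
|p1 - p2|^2 = 4^2 + 2^2 + 3^2
= 16 + 4 + 9
= 29


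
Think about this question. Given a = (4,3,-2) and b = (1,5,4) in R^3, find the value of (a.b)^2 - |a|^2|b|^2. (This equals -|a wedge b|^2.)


a . b = 4*1 + 3*5 + (-2)*4
= 4 + 15 + (-8) = 11
|a|^2 = 4^2 + 3^2 + (-2)^2 = 29
|b|^2 = 1^2 + 5^2 + 4^2 = 42
(a.b)^2 = 11^2 = 121
|a|^2 * |b|^2 = 29 * 42 = 1218
Result = 121 - 1218 = -1097


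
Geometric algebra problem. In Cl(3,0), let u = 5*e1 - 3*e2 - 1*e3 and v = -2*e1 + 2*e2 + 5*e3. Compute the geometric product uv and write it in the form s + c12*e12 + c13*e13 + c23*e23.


In Cl(3,0): e_i^2 = 1, e_ie_j = -e_je_i for i != j.
Scalar part = u . v = 5*(-2) + (-3)*2 + (-1)*5
= -10 + (-6) + (-5) = -21
e12 coeff = 5*2 - (-3)*(-2) = 10 - 6 = 4
e13 coeff = 5*5 - (-1)*(-2) = 25 - 2 = 23
e23 coeff = (-3)*5 - (-1)*2 = -15 - (-2) = -13
uv = -21 + 4*e12 + 23*e13 - 13*e23
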